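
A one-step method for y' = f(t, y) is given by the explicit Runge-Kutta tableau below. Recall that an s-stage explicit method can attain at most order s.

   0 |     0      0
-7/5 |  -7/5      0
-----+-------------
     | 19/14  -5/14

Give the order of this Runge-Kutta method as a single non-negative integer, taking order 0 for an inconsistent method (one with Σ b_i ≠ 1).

b = (19/14, -5/14)
c = (0, -7/5)
Σ b_i: 19/14·1 + (-5/14)·1 = 1 ✓
b·c: (-5/14)·(-7/5) = 1/2 ✓; 2 stages ⇒ order 2.

2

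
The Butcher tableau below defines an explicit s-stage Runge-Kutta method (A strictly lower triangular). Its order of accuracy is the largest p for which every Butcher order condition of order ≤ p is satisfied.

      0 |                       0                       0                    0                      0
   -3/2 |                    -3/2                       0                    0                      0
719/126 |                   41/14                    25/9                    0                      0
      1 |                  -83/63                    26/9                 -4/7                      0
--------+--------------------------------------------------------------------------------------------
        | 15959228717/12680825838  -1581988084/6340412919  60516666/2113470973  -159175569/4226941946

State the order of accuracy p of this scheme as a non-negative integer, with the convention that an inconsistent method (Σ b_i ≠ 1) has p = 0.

b = (15959228717/12680825838, -1581988084/6340412919, 60516666/2113470973, -159175569/4226941946)
c = (0, -3/2, 719/126, 1)
Ac = (0, 0, -25/6, -3349/441)
Σ b_i: 15959228717/12680825838·1 + (-1581988084/6340412919)·1 + 60516666/2113470973·1 + (-159175569/4226941946)·1 = 1 ✓
b·c: (-1581988084/6340412919)·(-3/2) + 60516666/2113470973·719/126 + (-159175569/4226941946)·1 = 1/2 ✓
b·c²: (-1581988084/6340412919)·9/4 + 60516666/2113470973·516961/15876 + (-159175569/4226941946)·1 = 1/3 ✓
b·Ac: 60516666/2113470973·(-25/6) + (-159175569/4226941946)·(-3349/441) = 1/6 ✓
b·c³: (-1581988084/6340412919)·(-27/8) + 60516666/2113470973·371694959/2000376 + (-159175569/4226941946)·1 = 9786347907649/1597784055588 ≠ 1/4 ⇒ order 3.
b·(c∘Ac): 60516666/2113470973·(-17975/756) + (-159175569/4226941946)·(-3349/441) = -2503421551/6340412919 ≠ 1/8
b·Ac²: 60516666/2113470973·25/4 + (-159175569/4226941946)·(-672743/55566) = 1014405531311/1597784055588 ≠ 1/12
b·A²c: (-159175569/4226941946)·50/21 = -189494725/2113470973 ≠ 1/24

3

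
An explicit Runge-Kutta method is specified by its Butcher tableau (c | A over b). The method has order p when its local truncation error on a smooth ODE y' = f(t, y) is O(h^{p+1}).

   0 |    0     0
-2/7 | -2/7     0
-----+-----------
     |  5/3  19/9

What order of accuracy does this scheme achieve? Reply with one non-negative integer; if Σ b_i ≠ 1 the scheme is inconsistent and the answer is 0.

0

b = (5/3, 19/9)
c = (0, -2/7)
Σ b_i: 5/3·1 + 19/9·1 = 34/9 ≠ 1 ⇒ order 0.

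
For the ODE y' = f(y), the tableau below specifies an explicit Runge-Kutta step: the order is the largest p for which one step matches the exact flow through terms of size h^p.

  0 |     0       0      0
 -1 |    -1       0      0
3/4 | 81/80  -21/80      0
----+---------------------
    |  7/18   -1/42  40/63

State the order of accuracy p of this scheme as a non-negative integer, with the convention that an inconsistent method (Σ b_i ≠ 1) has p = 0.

b = (7/18, -1/42, 40/63)
c = (0, -1, 3/4)
Ac = (0, 0, 21/80)
Σ b_i: 7/18·1 + (-1/42)·1 + 40/63·1 = 1 ✓
b·c: (-1/42)·(-1) + 40/63·3/4 = 1/2 ✓
b·c²: (-1/42)·1 + 40/63·9/16 = 1/3 ✓
b·Ac: 40/63·21/80 = 1/6 ✓; 3 stages ⇒ order 3.

3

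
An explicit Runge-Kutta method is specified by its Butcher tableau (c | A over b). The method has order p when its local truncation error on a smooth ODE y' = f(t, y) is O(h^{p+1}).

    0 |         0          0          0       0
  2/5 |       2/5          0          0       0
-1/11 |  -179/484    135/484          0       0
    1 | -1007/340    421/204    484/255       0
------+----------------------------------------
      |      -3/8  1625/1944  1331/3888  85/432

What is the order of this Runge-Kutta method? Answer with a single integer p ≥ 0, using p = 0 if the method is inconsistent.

4

b = (-3/8, 1625/1944, 1331/3888, 85/432)
c = (0, 2/5, -1/11, 1)
Ac = (0, 0, 27/242, 111/170)
Σ b_i: (-3/8)·1 + 1625/1944·1 + 1331/3888·1 + 85/432·1 = 1 ✓
b·c: 1625/1944·2/5 + 1331/3888·(-1/11) + 85/432·1 = 1/2 ✓
b·c²: 1625/1944·4/25 + 1331/3888·1/121 + 85/432·1 = 1/3 ✓
b·Ac: 1331/3888·27/242 + 85/432·111/170 = 1/6 ✓
b·c³: 1625/1944·8/125 + 1331/3888·(-1/1331) + 85/432·1 = 1/4 ✓
b·(c∘Ac): 1331/3888·(-27/2662) + 85/432·111/170 = 1/8 ✓
b·Ac²: 1331/3888·27/605 + 85/432·147/425 = 1/12 ✓
b·A²c: 85/432·18/85 = 1/24 ✓; 4 stages ⇒ order 4.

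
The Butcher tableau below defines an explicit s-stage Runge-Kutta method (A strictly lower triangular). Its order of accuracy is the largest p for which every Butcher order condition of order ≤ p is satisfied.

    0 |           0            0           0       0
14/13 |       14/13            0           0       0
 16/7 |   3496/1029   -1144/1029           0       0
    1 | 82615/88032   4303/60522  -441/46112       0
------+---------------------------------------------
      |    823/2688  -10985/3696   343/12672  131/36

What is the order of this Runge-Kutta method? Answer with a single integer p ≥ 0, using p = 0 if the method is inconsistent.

4

b = (823/2688, -10985/3696, 343/12672, 131/36)
c = (0, 14/13, 16/7, 1)
Ac = (0, 0, -176/147, 43/786)
Σ b_i: 823/2688·1 + (-10985/3696)·1 + 343/12672·1 + 131/36·1 = 1 ✓
b·c: (-10985/3696)·14/13 + 343/12672·16/7 + 131/36·1 = 1/2 ✓
b·c²: (-10985/3696)·196/169 + 343/12672·256/49 + 131/36·1 = 1/3 ✓
b·Ac: 343/12672·(-176/147) + 131/36·43/786 = 1/6 ✓
b·c³: (-10985/3696)·2744/2197 + 343/12672·4096/343 + 131/36·1 = 1/4 ✓
b·(c∘Ac): 343/12672·(-2816/1029) + 131/36·43/786 = 1/8 ✓
b·Ac²: 343/12672·(-352/273) + 131/36·166/5109 = 1/12 ✓
b·A²c: 131/36·3/262 = 1/24 ✓; 4 stages ⇒ order 4.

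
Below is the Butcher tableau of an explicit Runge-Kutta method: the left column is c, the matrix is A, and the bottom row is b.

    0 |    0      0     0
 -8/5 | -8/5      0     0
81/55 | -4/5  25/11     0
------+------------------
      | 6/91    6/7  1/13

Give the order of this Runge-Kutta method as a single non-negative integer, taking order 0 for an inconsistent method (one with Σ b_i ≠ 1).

1

b = (6/91, 6/7, 1/13)
c = (0, -8/5, 81/55)
Ac = (0, 0, -40/11)
Σ b_i: 6/91·1 + 6/7·1 + 1/13·1 = 1 ✓
b·c: 6/7·(-8/5) + 1/13·81/55 = -6297/5005 ≠ 1/2 ⇒ order 1.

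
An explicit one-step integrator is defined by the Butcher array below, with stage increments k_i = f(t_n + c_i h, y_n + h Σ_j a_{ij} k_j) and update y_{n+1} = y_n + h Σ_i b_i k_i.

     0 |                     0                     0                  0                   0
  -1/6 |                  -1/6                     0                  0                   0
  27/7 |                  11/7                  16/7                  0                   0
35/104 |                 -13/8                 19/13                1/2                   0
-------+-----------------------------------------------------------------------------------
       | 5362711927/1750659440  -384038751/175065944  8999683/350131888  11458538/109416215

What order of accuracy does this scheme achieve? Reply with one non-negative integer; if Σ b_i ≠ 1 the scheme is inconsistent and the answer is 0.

3

b = (5362711927/1750659440, -384038751/175065944, 8999683/350131888, 11458538/109416215)
c = (0, -1/6, 27/7, 35/104)
Ac = (0, 0, -8/21, 460/273)
Σ b_i: 5362711927/1750659440·1 + (-384038751/175065944)·1 + 8999683/350131888·1 + 11458538/109416215·1 = 1 ✓
b·c: (-384038751/175065944)·(-1/6) + 8999683/350131888·27/7 + 11458538/109416215·35/104 = 1/2 ✓
b·c²: (-384038751/175065944)·1/36 + 8999683/350131888·729/49 + 11458538/109416215·1225/10816 = 1/3 ✓
b·Ac: 8999683/350131888·(-8/21) + 11458538/109416215·460/273 = 1/6 ✓
b·c³: (-384038751/175065944)·(-1/216) + 8999683/350131888·19683/343 + 11458538/109416215·42875/1124864 = 6832410943705/4588128260352 ≠ 1/4 ⇒ order 3.
b·(c∘Ac): 8999683/350131888·(-72/49) + 11458538/109416215·575/1014 = 2838221/131299458 ≠ 1/8
b·Ac²: 8999683/350131888·4/63 + 11458538/109416215·171517/22932 = 21642076021/27572886180 ≠ 1/12
b·A²c: 11458538/109416215·(-4/21) = -6547736/328248645 ≠ 1/24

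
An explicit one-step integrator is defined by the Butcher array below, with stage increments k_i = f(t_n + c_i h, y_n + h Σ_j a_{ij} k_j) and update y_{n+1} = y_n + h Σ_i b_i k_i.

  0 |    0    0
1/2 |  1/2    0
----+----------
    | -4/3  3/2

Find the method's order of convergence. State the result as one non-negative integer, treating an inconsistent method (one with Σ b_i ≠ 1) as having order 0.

0

b = (-4/3, 3/2)
c = (0, 1/2)
Σ b_i: (-4/3)·1 + 3/2·1 = 1/6 ≠ 1 ⇒ order 0.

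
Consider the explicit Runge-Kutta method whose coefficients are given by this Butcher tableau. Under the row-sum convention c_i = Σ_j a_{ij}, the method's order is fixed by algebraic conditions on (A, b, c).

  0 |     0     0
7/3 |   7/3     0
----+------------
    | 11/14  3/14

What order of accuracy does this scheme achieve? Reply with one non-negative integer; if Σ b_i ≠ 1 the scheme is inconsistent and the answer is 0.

2

b = (11/14, 3/14)
c = (0, 7/3)
Σ b_i: 11/14·1 + 3/14·1 = 1 ✓
b·c: 3/14·7/3 = 1/2 ✓; 2 stages ⇒ order 2.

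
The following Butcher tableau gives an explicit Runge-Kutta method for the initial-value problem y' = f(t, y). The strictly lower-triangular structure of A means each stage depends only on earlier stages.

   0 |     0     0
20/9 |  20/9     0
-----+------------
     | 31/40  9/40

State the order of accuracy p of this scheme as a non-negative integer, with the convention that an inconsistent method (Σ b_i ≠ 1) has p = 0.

b = (31/40, 9/40)
c = (0, 20/9)
Σ b_i: 31/40·1 + 9/40·1 = 1 ✓
b·c: 9/40·20/9 = 1/2 ✓; 2 stages ⇒ order 2.

2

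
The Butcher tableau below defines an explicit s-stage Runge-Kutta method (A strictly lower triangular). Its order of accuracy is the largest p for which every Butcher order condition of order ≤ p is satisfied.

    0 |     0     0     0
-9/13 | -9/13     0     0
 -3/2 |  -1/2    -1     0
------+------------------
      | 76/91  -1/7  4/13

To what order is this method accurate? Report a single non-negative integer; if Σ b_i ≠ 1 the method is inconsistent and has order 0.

1

b = (76/91, -1/7, 4/13)
c = (0, -9/13, -3/2)
Ac = (0, 0, 9/13)
Σ b_i: 76/91·1 + (-1/7)·1 + 4/13·1 = 1 ✓
b·c: (-1/7)·(-9/13) + 4/13·(-3/2) = -33/91 ≠ 1/2 ⇒ order 1.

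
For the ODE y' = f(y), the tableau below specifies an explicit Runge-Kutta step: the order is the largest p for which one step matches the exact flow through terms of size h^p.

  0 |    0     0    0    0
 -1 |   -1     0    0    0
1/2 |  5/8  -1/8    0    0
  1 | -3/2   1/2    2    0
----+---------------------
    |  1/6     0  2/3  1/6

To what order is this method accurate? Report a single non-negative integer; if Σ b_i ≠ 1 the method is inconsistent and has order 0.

b = (1/6, 0, 2/3, 1/6)
c = (0, -1, 1/2, 1)
Ac = (0, 0, 1/8, 1/2)
Σ b_i: 1/6·1 + 2/3·1 + 1/6·1 = 1 ✓
b·c: 2/3·1/2 + 1/6·1 = 1/2 ✓
b·c²: 2/3·1/4 + 1/6·1 = 1/3 ✓
b·Ac: 2/3·1/8 + 1/6·1/2 = 1/6 ✓
b·c³: 2/3·1/8 + 1/6·1 = 1/4 ✓
b·(c∘Ac): 2/3·1/16 + 1/6·1/2 = 1/8 ✓
b·Ac²: 2/3·(-1/8) + 1/6·1 = 1/12 ✓
b·A²c: 1/6·1/4 = 1/24 ✓; 4 stages ⇒ order 4.

4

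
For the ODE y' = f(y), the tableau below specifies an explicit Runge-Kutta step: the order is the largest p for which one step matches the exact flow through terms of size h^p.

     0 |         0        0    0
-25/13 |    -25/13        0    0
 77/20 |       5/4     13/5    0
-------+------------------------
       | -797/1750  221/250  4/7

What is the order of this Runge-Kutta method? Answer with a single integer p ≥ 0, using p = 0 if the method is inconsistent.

2

b = (-797/1750, 221/250, 4/7)
c = (0, -25/13, 77/20)
Ac = (0, 0, -5)
Σ b_i: (-797/1750)·1 + 221/250·1 + 4/7·1 = 1 ✓
b·c: 221/250·(-25/13) + 4/7·77/20 = 1/2 ✓
b·c²: 221/250·625/169 + 4/7·5929/400 = 15261/1300 ≠ 1/3 ⇒ order 2.
b·Ac: 4/7·(-5) = -20/7 ≠ 1/6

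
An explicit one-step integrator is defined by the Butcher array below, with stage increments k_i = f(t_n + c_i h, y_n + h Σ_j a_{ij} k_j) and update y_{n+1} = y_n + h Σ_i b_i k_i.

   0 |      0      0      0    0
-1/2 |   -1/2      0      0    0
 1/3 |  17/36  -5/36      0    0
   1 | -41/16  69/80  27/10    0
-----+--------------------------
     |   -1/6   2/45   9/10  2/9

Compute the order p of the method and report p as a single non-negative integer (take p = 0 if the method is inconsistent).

4

b = (-1/6, 2/45, 9/10, 2/9)
c = (0, -1/2, 1/3, 1)
Ac = (0, 0, 5/72, 15/32)
Σ b_i: (-1/6)·1 + 2/45·1 + 9/10·1 + 2/9·1 = 1 ✓
b·c: 2/45·(-1/2) + 9/10·1/3 + 2/9·1 = 1/2 ✓
b·c²: 2/45·1/4 + 9/10·1/9 + 2/9·1 = 1/3 ✓
b·Ac: 9/10·5/72 + 2/9·15/32 = 1/6 ✓
b·c³: 2/45·(-1/8) + 9/10·1/27 + 2/9·1 = 1/4 ✓
b·(c∘Ac): 9/10·5/216 + 2/9·15/32 = 1/8 ✓
b·Ac²: 9/10·(-5/144) + 2/9·33/64 = 1/12 ✓
b·A²c: 2/9·3/16 = 1/24 ✓; 4 stages ⇒ order 4.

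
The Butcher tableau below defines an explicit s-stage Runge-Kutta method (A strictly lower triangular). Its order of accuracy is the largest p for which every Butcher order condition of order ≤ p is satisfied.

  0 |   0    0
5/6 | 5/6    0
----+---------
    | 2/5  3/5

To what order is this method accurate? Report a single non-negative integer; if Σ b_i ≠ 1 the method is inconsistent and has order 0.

b = (2/5, 3/5)
c = (0, 5/6)
Σ b_i: 2/5·1 + 3/5·1 = 1 ✓
b·c: 3/5·5/6 = 1/2 ✓; 2 stages ⇒ order 2.

2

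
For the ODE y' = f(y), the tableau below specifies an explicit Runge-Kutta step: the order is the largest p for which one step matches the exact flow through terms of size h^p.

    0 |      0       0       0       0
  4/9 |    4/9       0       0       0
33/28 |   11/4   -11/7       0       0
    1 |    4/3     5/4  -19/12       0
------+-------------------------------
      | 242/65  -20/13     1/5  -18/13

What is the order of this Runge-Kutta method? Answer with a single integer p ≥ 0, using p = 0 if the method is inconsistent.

1

b = (242/65, -20/13, 1/5, -18/13)
c = (0, 4/9, 33/28, 1)
Ac = (0, 0, -44/63, -1321/1008)
Σ b_i: 242/65·1 + (-20/13)·1 + 1/5·1 + (-18/13)·1 = 1 ✓
b·c: (-20/13)·4/9 + 1/5·33/28 + (-18/13)·1 = -30019/16380 ≠ 1/2 ⇒ order 1.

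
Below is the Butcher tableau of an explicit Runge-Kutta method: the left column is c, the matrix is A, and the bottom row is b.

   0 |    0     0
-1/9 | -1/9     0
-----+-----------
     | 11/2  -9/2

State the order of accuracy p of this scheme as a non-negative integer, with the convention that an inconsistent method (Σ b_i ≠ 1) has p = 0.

2

b = (11/2, -9/2)
c = (0, -1/9)
Σ b_i: 11/2·1 + (-9/2)·1 = 1 ✓
b·c: (-9/2)·(-1/9) = 1/2 ✓; 2 stages ⇒ order 2.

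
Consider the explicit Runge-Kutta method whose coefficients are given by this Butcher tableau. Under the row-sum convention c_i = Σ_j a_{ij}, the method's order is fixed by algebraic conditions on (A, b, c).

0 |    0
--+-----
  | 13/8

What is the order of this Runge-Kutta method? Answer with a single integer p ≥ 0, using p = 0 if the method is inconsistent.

b = (13/8)
c = (0)
Σ b_i: 13/8·1 = 13/8 ≠ 1 ⇒ order 0.

0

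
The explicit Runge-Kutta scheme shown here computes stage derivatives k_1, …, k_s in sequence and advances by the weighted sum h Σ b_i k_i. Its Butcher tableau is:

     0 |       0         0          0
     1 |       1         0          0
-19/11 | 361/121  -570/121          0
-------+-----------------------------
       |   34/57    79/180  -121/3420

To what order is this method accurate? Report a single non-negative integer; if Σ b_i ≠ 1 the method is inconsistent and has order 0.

b = (34/57, 79/180, -121/3420)
c = (0, 1, -19/11)
Ac = (0, 0, -570/121)
Σ b_i: 34/57·1 + 79/180·1 + (-121/3420)·1 = 1 ✓
b·c: 79/180·1 + (-121/3420)·(-19/11) = 1/2 ✓
b·c²: 79/180·1 + (-121/3420)·361/121 = 1/3 ✓
b·Ac: (-121/3420)·(-570/121) = 1/6 ✓; 3 stages ⇒ order 3.

3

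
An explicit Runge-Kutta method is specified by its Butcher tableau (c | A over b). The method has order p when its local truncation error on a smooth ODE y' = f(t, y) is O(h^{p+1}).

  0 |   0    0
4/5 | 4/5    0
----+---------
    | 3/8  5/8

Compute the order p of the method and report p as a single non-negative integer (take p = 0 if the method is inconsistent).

b = (3/8, 5/8)
c = (0, 4/5)
Σ b_i: 3/8·1 + 5/8·1 = 1 ✓
b·c: 5/8·4/5 = 1/2 ✓; 2 stages ⇒ order 2.

2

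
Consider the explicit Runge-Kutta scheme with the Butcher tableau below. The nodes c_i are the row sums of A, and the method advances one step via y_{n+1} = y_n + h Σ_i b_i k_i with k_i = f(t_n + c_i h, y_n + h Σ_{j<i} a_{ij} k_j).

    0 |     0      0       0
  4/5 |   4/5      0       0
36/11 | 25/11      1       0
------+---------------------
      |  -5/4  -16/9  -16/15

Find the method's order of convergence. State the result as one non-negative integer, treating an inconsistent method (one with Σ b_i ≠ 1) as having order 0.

b = (-5/4, -16/9, -16/15)
c = (0, 4/5, 36/11)
Ac = (0, 0, 4/5)
Σ b_i: (-5/4)·1 + (-16/9)·1 + (-16/15)·1 = -737/180 ≠ 1 ⇒ order 0.

0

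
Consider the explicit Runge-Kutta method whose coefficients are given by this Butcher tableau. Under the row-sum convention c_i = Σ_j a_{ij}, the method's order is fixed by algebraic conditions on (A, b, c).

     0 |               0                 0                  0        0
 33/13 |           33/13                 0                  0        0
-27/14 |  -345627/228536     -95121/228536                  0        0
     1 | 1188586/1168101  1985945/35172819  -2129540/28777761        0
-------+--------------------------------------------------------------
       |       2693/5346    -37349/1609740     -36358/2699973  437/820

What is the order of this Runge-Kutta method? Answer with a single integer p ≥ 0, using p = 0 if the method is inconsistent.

b = (2693/5346, -37349/1609740, -36358/2699973, 437/820)
c = (0, 33/13, -27/14, 1)
Ac = (0, 0, -21951/20776, 125/437)
Σ b_i: 2693/5346·1 + (-37349/1609740)·1 + (-36358/2699973)·1 + 437/820·1 = 1 ✓
b·c: (-37349/1609740)·33/13 + (-36358/2699973)·(-27/14) + 437/820·1 = 1/2 ✓
b·c²: (-37349/1609740)·1089/169 + (-36358/2699973)·729/196 + 437/820·1 = 1/3 ✓
b·Ac: (-36358/2699973)·(-21951/20776) + 437/820·125/437 = 1/6 ✓
b·c³: (-37349/1609740)·35937/2197 + (-36358/2699973)·(-19683/2744) + 437/820·1 = 1/4 ✓
b·(c∘Ac): (-36358/2699973)·592677/290864 + 437/820·125/437 = 1/8 ✓
b·Ac²: (-36358/2699973)·(-724383/270088) + 437/820·1510/17043 = 1/12 ✓
b·A²c: 437/820·205/2622 = 1/24 ✓; 4 stages ⇒ order 4.

4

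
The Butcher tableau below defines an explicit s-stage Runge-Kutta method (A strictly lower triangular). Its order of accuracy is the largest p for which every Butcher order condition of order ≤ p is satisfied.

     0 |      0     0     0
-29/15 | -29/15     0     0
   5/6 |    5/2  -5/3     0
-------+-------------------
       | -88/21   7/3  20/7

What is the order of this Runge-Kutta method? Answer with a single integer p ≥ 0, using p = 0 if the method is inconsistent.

b = (-88/21, 7/3, 20/7)
c = (0, -29/15, 5/6)
Ac = (0, 0, 29/9)
Σ b_i: (-88/21)·1 + 7/3·1 + 20/7·1 = 1 ✓
b·c: 7/3·(-29/15) + 20/7·5/6 = -671/315 ≠ 1/2 ⇒ order 1.

1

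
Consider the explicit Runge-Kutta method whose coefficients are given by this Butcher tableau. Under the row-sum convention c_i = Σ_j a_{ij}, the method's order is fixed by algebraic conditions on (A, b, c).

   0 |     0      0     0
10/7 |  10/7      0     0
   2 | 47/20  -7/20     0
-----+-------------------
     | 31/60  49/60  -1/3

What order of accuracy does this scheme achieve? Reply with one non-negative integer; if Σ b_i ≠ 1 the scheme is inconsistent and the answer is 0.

3

b = (31/60, 49/60, -1/3)
c = (0, 10/7, 2)
Ac = (0, 0, -1/2)
Σ b_i: 31/60·1 + 49/60·1 + (-1/3)·1 = 1 ✓
b·c: 49/60·10/7 + (-1/3)·2 = 1/2 ✓
b·c²: 49/60·100/49 + (-1/3)·4 = 1/3 ✓
b·Ac: (-1/3)·(-1/2) = 1/6 ✓; 3 stages ⇒ order 3.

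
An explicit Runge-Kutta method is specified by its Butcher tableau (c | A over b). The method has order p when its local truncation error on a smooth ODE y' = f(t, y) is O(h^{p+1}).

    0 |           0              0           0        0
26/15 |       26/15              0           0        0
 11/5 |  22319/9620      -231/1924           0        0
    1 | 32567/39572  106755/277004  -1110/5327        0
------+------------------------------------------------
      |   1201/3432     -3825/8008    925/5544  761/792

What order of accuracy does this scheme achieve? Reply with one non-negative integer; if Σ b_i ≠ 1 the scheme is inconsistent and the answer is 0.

b = (1201/3432, -3825/8008, 925/5544, 761/792)
c = (0, 26/15, 11/5, 1)
Ac = (0, 0, -77/370, 319/1522)
Σ b_i: 1201/3432·1 + (-3825/8008)·1 + 925/5544·1 + 761/792·1 = 1 ✓
b·c: (-3825/8008)·26/15 + 925/5544·11/5 + 761/792·1 = 1/2 ✓
b·c²: (-3825/8008)·676/225 + 925/5544·121/25 + 761/792·1 = 1/3 ✓
b·Ac: 925/5544·(-77/370) + 761/792·319/1522 = 1/6 ✓
b·c³: (-3825/8008)·17576/3375 + 925/5544·1331/125 + 761/792·1 = 1/4 ✓
b·(c∘Ac): 925/5544·(-847/1850) + 761/792·319/1522 = 1/8 ✓
b·Ac²: 925/5544·(-1001/2775) + 761/792·341/2283 = 1/12 ✓
b·A²c: 761/792·33/761 = 1/24 ✓; 4 stages ⇒ order 4.

4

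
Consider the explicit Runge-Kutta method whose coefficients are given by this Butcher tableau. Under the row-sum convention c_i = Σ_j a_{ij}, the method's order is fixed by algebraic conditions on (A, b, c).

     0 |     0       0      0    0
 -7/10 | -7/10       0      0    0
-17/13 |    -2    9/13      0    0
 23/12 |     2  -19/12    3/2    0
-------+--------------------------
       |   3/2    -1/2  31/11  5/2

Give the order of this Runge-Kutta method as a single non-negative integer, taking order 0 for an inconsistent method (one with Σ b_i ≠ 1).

0

b = (3/2, -1/2, 31/11, 5/2)
c = (0, -7/10, -17/13, 23/12)
Ac = (0, 0, -63/130, -1331/1560)
Σ b_i: 3/2·1 + (-1/2)·1 + 31/11·1 + 5/2·1 = 139/22 ≠ 1 ⇒ order 0.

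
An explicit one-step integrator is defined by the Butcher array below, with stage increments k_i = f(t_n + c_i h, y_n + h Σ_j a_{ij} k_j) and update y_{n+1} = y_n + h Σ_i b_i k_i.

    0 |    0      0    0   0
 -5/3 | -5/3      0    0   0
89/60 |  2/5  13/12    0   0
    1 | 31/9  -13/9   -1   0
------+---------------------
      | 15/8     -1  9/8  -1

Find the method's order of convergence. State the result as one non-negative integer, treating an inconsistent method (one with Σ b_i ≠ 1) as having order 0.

1

b = (15/8, -1, 9/8, -1)
c = (0, -5/3, 89/60, 1)
Ac = (0, 0, -65/36, 499/540)
Σ b_i: 15/8·1 + (-1)·1 + 9/8·1 + (-1)·1 = 1 ✓
b·c: (-1)·(-5/3) + 9/8·89/60 + (-1)·1 = 1121/480 ≠ 1/2 ⇒ order 1.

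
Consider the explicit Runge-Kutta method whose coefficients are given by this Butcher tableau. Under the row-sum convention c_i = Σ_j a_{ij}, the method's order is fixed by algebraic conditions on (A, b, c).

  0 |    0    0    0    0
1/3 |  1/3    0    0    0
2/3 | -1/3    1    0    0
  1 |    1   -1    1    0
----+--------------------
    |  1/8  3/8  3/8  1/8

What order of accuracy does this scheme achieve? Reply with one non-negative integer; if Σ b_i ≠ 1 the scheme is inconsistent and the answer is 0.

b = (1/8, 3/8, 3/8, 1/8)
c = (0, 1/3, 2/3, 1)
Ac = (0, 0, 1/3, 1/3)
Σ b_i: 1/8·1 + 3/8·1 + 3/8·1 + 1/8·1 = 1 ✓
b·c: 3/8·1/3 + 3/8·2/3 + 1/8·1 = 1/2 ✓
b·c²: 3/8·1/9 + 3/8·4/9 + 1/8·1 = 1/3 ✓
b·Ac: 3/8·1/3 + 1/8·1/3 = 1/6 ✓
b·c³: 3/8·1/27 + 3/8·8/27 + 1/8·1 = 1/4 ✓
b·(c∘Ac): 3/8·2/9 + 1/8·1/3 = 1/8 ✓
b·Ac²: 3/8·1/9 + 1/8·1/3 = 1/12 ✓
b·A²c: 1/8·1/3 = 1/24 ✓; 4 stages ⇒ order 4.

4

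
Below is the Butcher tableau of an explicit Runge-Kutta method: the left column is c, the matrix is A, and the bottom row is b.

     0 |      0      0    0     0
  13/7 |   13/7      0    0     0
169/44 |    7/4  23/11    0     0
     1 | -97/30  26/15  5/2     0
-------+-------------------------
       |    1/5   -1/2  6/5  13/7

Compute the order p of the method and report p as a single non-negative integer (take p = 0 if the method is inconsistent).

b = (1/5, -1/2, 6/5, 13/7)
c = (0, 13/7, 169/44, 1)
Ac = (0, 0, 299/77, 118469/9240)
Σ b_i: 1/5·1 + (-1/2)·1 + 6/5·1 + 13/7·1 = 193/70 ≠ 1 ⇒ order 0.

0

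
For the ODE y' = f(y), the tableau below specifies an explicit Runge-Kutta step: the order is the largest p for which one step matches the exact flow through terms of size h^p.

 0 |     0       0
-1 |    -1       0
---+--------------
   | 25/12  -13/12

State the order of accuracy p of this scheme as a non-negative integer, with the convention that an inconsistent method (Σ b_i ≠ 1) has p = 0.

b = (25/12, -13/12)
c = (0, -1)
Σ b_i: 25/12·1 + (-13/12)·1 = 1 ✓
b·c: (-13/12)·(-1) = 13/12 ≠ 1/2 ⇒ order 1.

1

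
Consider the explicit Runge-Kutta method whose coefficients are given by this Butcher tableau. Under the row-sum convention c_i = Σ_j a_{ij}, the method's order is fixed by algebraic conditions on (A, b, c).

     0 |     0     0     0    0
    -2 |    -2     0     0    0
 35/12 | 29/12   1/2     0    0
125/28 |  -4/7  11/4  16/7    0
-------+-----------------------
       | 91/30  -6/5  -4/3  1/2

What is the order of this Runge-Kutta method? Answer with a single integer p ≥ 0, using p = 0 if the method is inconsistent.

1

b = (91/30, -6/5, -4/3, 1/2)
c = (0, -2, 35/12, 125/28)
Ac = (0, 0, -1, 7/6)
Σ b_i: 91/30·1 + (-6/5)·1 + (-4/3)·1 + 1/2·1 = 1 ✓
b·c: (-6/5)·(-2) + (-4/3)·35/12 + 1/2·125/28 = 1873/2520 ≠ 1/2 ⇒ order 1.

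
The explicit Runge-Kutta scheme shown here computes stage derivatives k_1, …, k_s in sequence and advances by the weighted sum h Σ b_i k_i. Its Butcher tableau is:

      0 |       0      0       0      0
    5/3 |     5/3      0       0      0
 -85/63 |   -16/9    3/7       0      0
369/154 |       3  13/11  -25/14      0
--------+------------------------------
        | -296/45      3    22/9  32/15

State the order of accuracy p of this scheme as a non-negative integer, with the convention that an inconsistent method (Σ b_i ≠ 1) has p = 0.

1

b = (-296/45, 3, 22/9, 32/15)
c = (0, 5/3, -85/63, 369/154)
Ac = (0, 0, 5/7, 42485/9702)
Σ b_i: (-296/45)·1 + 3·1 + 22/9·1 + 32/15·1 = 1 ✓
b·c: 3·5/3 + 22/9·(-85/63) + 32/15·369/154 = 212483/31185 ≠ 1/2 ⇒ order 1.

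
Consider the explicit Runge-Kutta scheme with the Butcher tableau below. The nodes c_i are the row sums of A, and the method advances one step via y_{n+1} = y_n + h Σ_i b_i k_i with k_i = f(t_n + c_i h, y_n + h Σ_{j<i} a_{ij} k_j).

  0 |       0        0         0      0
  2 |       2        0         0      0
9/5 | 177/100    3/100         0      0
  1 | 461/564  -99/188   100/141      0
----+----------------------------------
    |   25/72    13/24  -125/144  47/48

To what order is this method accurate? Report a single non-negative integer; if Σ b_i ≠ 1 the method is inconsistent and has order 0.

b = (25/72, 13/24, -125/144, 47/48)
c = (0, 2, 9/5, 1)
Ac = (0, 0, 3/50, 21/94)
Σ b_i: 25/72·1 + 13/24·1 + (-125/144)·1 + 47/48·1 = 1 ✓
b·c: 13/24·2 + (-125/144)·9/5 + 47/48·1 = 1/2 ✓
b·c²: 13/24·4 + (-125/144)·81/25 + 47/48·1 = 1/3 ✓
b·Ac: (-125/144)·3/50 + 47/48·21/94 = 1/6 ✓
b·c³: 13/24·8 + (-125/144)·729/125 + 47/48·1 = 1/4 ✓
b·(c∘Ac): (-125/144)·27/250 + 47/48·21/94 = 1/8 ✓
b·Ac²: (-125/144)·3/25 + 47/48·9/47 = 1/12 ✓
b·A²c: 47/48·2/47 = 1/24 ✓; 4 stages ⇒ order 4.

4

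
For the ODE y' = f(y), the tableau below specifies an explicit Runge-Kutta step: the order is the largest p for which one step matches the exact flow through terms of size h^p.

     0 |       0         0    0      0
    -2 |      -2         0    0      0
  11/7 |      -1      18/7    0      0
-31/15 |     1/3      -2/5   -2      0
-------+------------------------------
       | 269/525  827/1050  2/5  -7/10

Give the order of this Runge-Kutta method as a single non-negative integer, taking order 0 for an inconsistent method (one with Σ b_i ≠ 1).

b = (269/525, 827/1050, 2/5, -7/10)
c = (0, -2, 11/7, -31/15)
Ac = (0, 0, -36/7, -82/35)
Σ b_i: 269/525·1 + 827/1050·1 + 2/5·1 + (-7/10)·1 = 1 ✓
b·c: 827/1050·(-2) + 2/5·11/7 + (-7/10)·(-31/15) = 1/2 ✓
b·c²: 827/1050·4 + 2/5·121/49 + (-7/10)·961/225 = 126617/110250 ≠ 1/3 ⇒ order 2.
b·Ac: 2/5·(-36/7) + (-7/10)·(-82/35) = -73/175 ≠ 1/6

2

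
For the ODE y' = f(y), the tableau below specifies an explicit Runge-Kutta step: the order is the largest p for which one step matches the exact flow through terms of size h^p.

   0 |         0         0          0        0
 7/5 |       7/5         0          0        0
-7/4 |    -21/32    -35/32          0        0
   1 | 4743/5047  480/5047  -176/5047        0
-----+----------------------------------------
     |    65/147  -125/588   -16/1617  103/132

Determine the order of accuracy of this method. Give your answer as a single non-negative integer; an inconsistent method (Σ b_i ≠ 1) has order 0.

4

b = (65/147, -125/588, -16/1617, 103/132)
c = (0, 7/5, -7/4, 1)
Ac = (0, 0, -49/32, 20/103)
Σ b_i: 65/147·1 + (-125/588)·1 + (-16/1617)·1 + 103/132·1 = 1 ✓
b·c: (-125/588)·7/5 + (-16/1617)·(-7/4) + 103/132·1 = 1/2 ✓
b·c²: (-125/588)·49/25 + (-16/1617)·49/16 + 103/132·1 = 1/3 ✓
b·Ac: (-16/1617)·(-49/32) + 103/132·20/103 = 1/6 ✓
b·c³: (-125/588)·343/125 + (-16/1617)·(-343/64) + 103/132·1 = 1/4 ✓
b·(c∘Ac): (-16/1617)·343/128 + 103/132·20/103 = 1/8 ✓
b·Ac²: (-16/1617)·(-343/160) + 103/132·41/515 = 1/12 ✓
b·A²c: 103/132·11/206 = 1/24 ✓; 4 stages ⇒ order 4.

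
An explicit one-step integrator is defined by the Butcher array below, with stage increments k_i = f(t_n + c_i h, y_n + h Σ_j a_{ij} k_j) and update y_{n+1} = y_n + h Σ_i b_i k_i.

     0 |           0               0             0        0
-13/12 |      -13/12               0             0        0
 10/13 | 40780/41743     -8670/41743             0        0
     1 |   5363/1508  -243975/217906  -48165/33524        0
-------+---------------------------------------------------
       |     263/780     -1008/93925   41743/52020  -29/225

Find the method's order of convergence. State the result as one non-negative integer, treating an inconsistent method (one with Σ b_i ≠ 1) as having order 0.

b = (263/780, -1008/93925, 41743/52020, -29/225)
c = (0, -13/12, 10/13, 1)
Ac = (0, 0, 1445/6422, 25/232)
Σ b_i: 263/780·1 + (-1008/93925)·1 + 41743/52020·1 + (-29/225)·1 = 1 ✓
b·c: (-1008/93925)·(-13/12) + 41743/52020·10/13 + (-29/225)·1 = 1/2 ✓
b·c²: (-1008/93925)·169/144 + 41743/52020·100/169 + (-29/225)·1 = 1/3 ✓
b·Ac: 41743/52020·1445/6422 + (-29/225)·25/232 = 1/6 ✓
b·c³: (-1008/93925)·(-2197/1728) + 41743/52020·1000/2197 + (-29/225)·1 = 1/4 ✓
b·(c∘Ac): 41743/52020·7225/41743 + (-29/225)·25/232 = 1/8 ✓
b·Ac²: 41743/52020·(-1445/5928) + (-29/225)·(-6025/2784) = 1/12 ✓
b·A²c: (-29/225)·(-75/232) = 1/24 ✓; 4 stages ⇒ order 4.

4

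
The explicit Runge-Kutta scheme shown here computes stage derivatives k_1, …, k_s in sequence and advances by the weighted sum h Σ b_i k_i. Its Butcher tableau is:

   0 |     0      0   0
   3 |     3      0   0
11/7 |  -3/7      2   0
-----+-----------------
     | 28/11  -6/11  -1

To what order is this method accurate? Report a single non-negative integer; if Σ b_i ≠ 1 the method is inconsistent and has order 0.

b = (28/11, -6/11, -1)
c = (0, 3, 11/7)
Ac = (0, 0, 6)
Σ b_i: 28/11·1 + (-6/11)·1 + (-1)·1 = 1 ✓
b·c: (-6/11)·3 + (-1)·11/7 = -247/77 ≠ 1/2 ⇒ order 1.

1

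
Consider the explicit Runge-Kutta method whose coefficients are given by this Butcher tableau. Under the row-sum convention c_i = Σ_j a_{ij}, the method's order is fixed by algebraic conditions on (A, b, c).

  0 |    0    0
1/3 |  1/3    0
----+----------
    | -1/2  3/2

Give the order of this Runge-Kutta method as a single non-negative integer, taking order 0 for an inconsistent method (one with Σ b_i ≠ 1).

2

b = (-1/2, 3/2)
c = (0, 1/3)
Σ b_i: (-1/2)·1 + 3/2·1 = 1 ✓
b·c: 3/2·1/3 = 1/2 ✓; 2 stages ⇒ order 2.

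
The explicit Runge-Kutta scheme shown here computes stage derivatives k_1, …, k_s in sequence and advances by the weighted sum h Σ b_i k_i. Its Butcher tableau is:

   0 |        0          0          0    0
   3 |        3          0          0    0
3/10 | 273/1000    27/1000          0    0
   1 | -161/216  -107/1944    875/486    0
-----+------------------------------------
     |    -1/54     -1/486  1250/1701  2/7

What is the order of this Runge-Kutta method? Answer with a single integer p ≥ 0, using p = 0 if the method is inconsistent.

b = (-1/54, -1/486, 1250/1701, 2/7)
c = (0, 3, 3/10, 1)
Ac = (0, 0, 81/1000, 3/8)
Σ b_i: (-1/54)·1 + (-1/486)·1 + 1250/1701·1 + 2/7·1 = 1 ✓
b·c: (-1/486)·3 + 1250/1701·3/10 + 2/7·1 = 1/2 ✓
b·c²: (-1/486)·9 + 1250/1701·9/100 + 2/7·1 = 1/3 ✓
b·Ac: 1250/1701·81/1000 + 2/7·3/8 = 1/6 ✓
b·c³: (-1/486)·27 + 1250/1701·27/1000 + 2/7·1 = 1/4 ✓
b·(c∘Ac): 1250/1701·243/10000 + 2/7·3/8 = 1/8 ✓
b·Ac²: 1250/1701·243/1000 + 2/7·(-1/3) = 1/12 ✓
b·A²c: 2/7·7/48 = 1/24 ✓; 4 stages ⇒ order 4.

4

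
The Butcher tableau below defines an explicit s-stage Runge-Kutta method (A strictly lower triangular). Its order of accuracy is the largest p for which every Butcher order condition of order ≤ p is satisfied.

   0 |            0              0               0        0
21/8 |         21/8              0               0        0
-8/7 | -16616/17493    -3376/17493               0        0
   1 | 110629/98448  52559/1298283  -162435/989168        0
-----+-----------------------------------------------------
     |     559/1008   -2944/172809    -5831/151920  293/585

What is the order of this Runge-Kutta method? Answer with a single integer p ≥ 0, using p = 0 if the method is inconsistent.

4

b = (559/1008, -2944/172809, -5831/151920, 293/585)
c = (0, 21/8, -8/7, 1)
Ac = (0, 0, -422/833, 689/2344)
Σ b_i: 559/1008·1 + (-2944/172809)·1 + (-5831/151920)·1 + 293/585·1 = 1 ✓
b·c: (-2944/172809)·21/8 + (-5831/151920)·(-8/7) + 293/585·1 = 1/2 ✓
b·c²: (-2944/172809)·441/64 + (-5831/151920)·64/49 + 293/585·1 = 1/3 ✓
b·Ac: (-5831/151920)·(-422/833) + 293/585·689/2344 = 1/6 ✓
b·c³: (-2944/172809)·9261/512 + (-5831/151920)·(-512/343) + 293/585·1 = 1/4 ✓
b·(c∘Ac): (-5831/151920)·3376/5831 + 293/585·689/2344 = 1/8 ✓
b·Ac²: (-5831/151920)·(-633/476) + 293/585·1209/18752 = 1/12 ✓
b·A²c: 293/585·195/2344 = 1/24 ✓; 4 stages ⇒ order 4.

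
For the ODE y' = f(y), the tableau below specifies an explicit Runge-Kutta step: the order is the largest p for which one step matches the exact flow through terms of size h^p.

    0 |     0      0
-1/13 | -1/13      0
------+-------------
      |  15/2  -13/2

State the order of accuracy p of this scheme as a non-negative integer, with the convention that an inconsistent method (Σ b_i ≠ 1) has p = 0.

2

b = (15/2, -13/2)
c = (0, -1/13)
Σ b_i: 15/2·1 + (-13/2)·1 = 1 ✓
b·c: (-13/2)·(-1/13) = 1/2 ✓; 2 stages ⇒ order 2.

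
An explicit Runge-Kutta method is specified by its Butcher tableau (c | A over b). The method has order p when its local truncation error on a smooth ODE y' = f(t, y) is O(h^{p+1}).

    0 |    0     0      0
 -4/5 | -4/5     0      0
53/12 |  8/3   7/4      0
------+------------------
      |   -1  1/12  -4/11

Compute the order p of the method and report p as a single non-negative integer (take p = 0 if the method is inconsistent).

b = (-1, 1/12, -4/11)
c = (0, -4/5, 53/12)
Ac = (0, 0, -7/5)
Σ b_i: (-1)·1 + 1/12·1 + (-4/11)·1 = -169/132 ≠ 1 ⇒ order 0.

0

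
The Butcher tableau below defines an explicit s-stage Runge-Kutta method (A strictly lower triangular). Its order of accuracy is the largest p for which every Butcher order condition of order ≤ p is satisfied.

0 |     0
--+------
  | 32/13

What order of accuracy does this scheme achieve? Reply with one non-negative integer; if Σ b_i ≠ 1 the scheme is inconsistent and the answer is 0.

b = (32/13)
c = (0)
Σ b_i: 32/13·1 = 32/13 ≠ 1 ⇒ order 0.

0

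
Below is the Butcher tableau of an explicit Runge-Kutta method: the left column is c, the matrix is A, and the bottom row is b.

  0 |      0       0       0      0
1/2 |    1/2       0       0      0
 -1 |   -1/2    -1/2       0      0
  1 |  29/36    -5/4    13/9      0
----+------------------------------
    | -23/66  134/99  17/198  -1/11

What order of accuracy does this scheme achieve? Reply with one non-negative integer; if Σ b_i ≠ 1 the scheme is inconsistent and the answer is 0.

3

b = (-23/66, 134/99, 17/198, -1/11)
c = (0, 1/2, -1, 1)
Ac = (0, 0, -1/4, -149/72)
Σ b_i: (-23/66)·1 + 134/99·1 + 17/198·1 + (-1/11)·1 = 1 ✓
b·c: 134/99·1/2 + 17/198·(-1) + (-1/11)·1 = 1/2 ✓
b·c²: 134/99·1/4 + 17/198·1 + (-1/11)·1 = 1/3 ✓
b·Ac: 17/198·(-1/4) + (-1/11)·(-149/72) = 1/6 ✓
b·c³: 134/99·1/8 + 17/198·(-1) + (-1/11)·1 = -1/132 ≠ 1/4 ⇒ order 3.
b·(c∘Ac): 17/198·1/4 + (-1/11)·(-149/72) = 83/396 ≠ 1/8
b·Ac²: 17/198·(-1/8) + (-1/11)·163/144 = -5/44 ≠ 1/12
b·A²c: (-1/11)·(-13/36) = 13/396 ≠ 1/24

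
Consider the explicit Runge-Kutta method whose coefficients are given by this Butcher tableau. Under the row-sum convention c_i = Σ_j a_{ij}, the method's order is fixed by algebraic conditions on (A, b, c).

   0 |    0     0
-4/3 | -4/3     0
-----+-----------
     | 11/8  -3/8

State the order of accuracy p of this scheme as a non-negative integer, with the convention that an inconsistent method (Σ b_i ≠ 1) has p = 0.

2

b = (11/8, -3/8)
c = (0, -4/3)
Σ b_i: 11/8·1 + (-3/8)·1 = 1 ✓
b·c: (-3/8)·(-4/3) = 1/2 ✓; 2 stages ⇒ order 2.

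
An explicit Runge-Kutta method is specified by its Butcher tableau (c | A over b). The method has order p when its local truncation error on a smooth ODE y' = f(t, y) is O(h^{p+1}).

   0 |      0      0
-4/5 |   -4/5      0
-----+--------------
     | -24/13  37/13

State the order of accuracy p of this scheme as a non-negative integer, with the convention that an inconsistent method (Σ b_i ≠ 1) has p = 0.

1

b = (-24/13, 37/13)
c = (0, -4/5)
Σ b_i: (-24/13)·1 + 37/13·1 = 1 ✓
b·c: 37/13·(-4/5) = -148/65 ≠ 1/2 ⇒ order 1.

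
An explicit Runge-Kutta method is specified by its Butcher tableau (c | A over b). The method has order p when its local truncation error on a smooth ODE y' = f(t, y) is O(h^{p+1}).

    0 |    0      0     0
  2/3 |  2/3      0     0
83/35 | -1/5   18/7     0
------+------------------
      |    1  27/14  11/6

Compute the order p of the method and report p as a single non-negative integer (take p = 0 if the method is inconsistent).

b = (1, 27/14, 11/6)
c = (0, 2/3, 83/35)
Ac = (0, 0, 12/7)
Σ b_i: 1·1 + 27/14·1 + 11/6·1 = 100/21 ≠ 1 ⇒ order 0.

0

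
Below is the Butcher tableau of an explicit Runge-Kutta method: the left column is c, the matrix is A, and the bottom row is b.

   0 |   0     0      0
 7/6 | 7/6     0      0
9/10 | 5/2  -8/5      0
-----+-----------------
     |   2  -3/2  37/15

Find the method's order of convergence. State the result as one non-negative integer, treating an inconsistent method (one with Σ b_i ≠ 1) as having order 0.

0

b = (2, -3/2, 37/15)
c = (0, 7/6, 9/10)
Ac = (0, 0, -28/15)
Σ b_i: 2·1 + (-3/2)·1 + 37/15·1 = 89/30 ≠ 1 ⇒ order 0.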